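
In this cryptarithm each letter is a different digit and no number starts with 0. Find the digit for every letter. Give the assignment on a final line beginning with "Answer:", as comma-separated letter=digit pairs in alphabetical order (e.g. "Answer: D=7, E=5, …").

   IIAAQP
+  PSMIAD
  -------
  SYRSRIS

Step 1. [col 1: P + D ≡ S (mod 10)] D=7 is one option consistent with column 1 (P + D ≡ S (mod 10), carry-in 0) — take it. So D=7.
Step 2. [col 1: P + D ≡ S (mod 10)] column 1 (P + D ≡ S (mod 10), carry-in 0) doesn't pin P yet; pick P=4 and continue. So P=4.
Step 3. [col 1: P + D ≡ S (mod 10)] from column 1 (P=4, D=7, carry-in 0, digits 4,7 already taken and all letters distinct): S must equal 1. So S=1.
Step 4. [col 2: Q + A ≡ I (mod 10)] column 2 (Q + A ≡ I (mod 10), carry-in 1) doesn't pin A yet; pick A=2 and continue ⇒ A=2.
Step 5. [col 2: Q + A ≡ I (mod 10)] column 2 (Q + A ≡ I (mod 10), carry-in 1) doesn't pin Q yet; pick Q=3 and continue. So Q=3.
Step 6. [col 2: Q + A ≡ I (mod 10)] from column 2 (Q=3, A=2, carry-in 1, digits 1,2,3,4,7 already taken and all letters distinct): I must equal 6 ⇒ I=6.
Step 7. [col 3: A + I ≡ R (mod 10)] column 3 reads A+I+carry(0)=R with A=2, I=6; with digits 1,2,3,4,6,7 already taken and all letters distinct, the only value for R is 8. So R=8.
Step 8. [col 4: A + M ≡ S (mod 10)] in column 4 we have A+M≡S with carry-in 0; given A=2, S=1 and digits 1,2,3,4,6,7,8 already taken and all letters distinct, that pins M to 9 ⇒ M=9.
Step 9. [col 6: I + P ≡ Y (mod 10)] column 6 reads I+P+carry(0)=Y with I=6, P=4; with digits 1,2,3,4,6,7,8,9 already taken and all letters distinct, the only value for Y is 0. So Y=0.

Answer: A=2, D=7, I=6, M=9, P=4, Q=3, R=8, S=1, Y=0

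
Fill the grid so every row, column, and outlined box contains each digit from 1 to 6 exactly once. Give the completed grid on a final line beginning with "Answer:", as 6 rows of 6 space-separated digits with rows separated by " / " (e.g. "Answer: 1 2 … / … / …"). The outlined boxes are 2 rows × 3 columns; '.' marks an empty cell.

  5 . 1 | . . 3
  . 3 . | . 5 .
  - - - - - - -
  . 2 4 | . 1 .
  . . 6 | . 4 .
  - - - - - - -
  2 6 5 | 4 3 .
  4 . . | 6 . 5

Step 1. [r1c4∈{2}] only 2 remains possible at r1c4, so r1c4=2.
Step 2. [r4c1∈{1,3}] in col 1, 1 fits only at r4c1. So r4c1=1.
Step 3. [r3c4∈{3,5}] across row 3, 5 lands solely at r3c4 ⇒ r3c4=5.
Step 4. [r2c6∈{1,4,6}] 4 has one home in row 2: r2c6. So r2c6=4.
Step 5. [r4c4∈{3}] r4c4 has the single candidate 3 ⇒ r4c4=3.
Step 6. [r6c3∈{3}] r6c3 has the single candidate 3. So r6c3=3.
Step 7. [r1c2∈{4}] r1c2 is down to just 4. So r1c2=4.
Step 8. [r6c2∈{1}] nothing but 1 survives at r6c2, so r6c2=1.
Step 9. [r4c6∈{2}] r4c6's peers cover all but 2. So r4c6=2.
Step 10. [r2c3∈{2}] r2c3 is down to just 2. So r2c3=2.
Step 11. [r3c1∈{3}] r3c1 has the single candidate 3 ⇒ r3c1=3.
Step 12. [r2c1∈{6}] r2c1 has the single candidate 6 ⇒ r2c1=6.
Step 13. [r4c2∈{5}] nothing but 5 survives at r4c2. So r4c2=5.
Step 14. [r6c5∈{2}] r6c5 is down to just 2. So r6c5=2.
Step 15. [r5c6∈{1}] nothing but 1 survives at r5c6. So r5c6=1.
Step 16. [r2c4∈{1}] r2c4's peers cover all but 1, so r2c4=1.
Step 17. [r3c6∈{6}] r3c6 has the single candidate 6, so r3c6=6.
Step 18. [r1c5∈{6}] only 6 remains possible at r1c5. So r1c5=6.

Answer: 5 4 1 2 6 3 / 6 3 2 1 5 4 / 3 2 4 5 1 6 / 1 5 6 3 4 2 / 2 6 5 4 3 1 / 4 1 3 6 2 5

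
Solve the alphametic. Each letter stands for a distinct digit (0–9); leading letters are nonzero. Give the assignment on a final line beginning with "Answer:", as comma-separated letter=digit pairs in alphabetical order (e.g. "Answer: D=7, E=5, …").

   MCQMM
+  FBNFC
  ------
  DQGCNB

Step 1. [D] the sum has 6 digits but both addends have 5; that extra leading digit D is the final carry, namely 1. So D=1.
Step 2. [col 1: M + C ≡ B (mod 10)] C=2 is one option consistent with column 1 (M + C ≡ B (mod 10), carry-in 0) — take it, so C=2.
Step 3. [col 1: M + C ≡ B (mod 10)] column 1 (M + C ≡ B (mod 10), carry-in 0) doesn't pin B yet; pick B=0 and continue ⇒ B=0.
Step 4. [col 1: M + C ≡ B (mod 10)] from column 1 (C=2, B=0, carry-in 0, digits 0,1,2 already taken and all letters distinct): M must equal 8, so M=8.
Step 5. [col 2: M + F ≡ N (mod 10)] F=7 is one option consistent with column 2 (M + F ≡ N (mod 10), carry-in 1) — take it, so F=7.
Step 6. [col 2: M + F ≡ N (mod 10)] from column 2 (M=8, F=7, carry-in 1, digits 0,1,2,7,8 already taken and all letters distinct): N must equal 6. So N=6.
Step 7. [col 3: Q + N ≡ C (mod 10)] column 3: given N=6, C=2, carry-in 1, and digits 0,1,2,6,7,8 already taken and all letters distinct, Q+N≡C (mod 10) forces Q=5, so Q=5.
Step 8. [col 4: C + B ≡ G (mod 10)] from column 4 (C=2, B=0, carry-in 1, digits 0,1,2,5,6,7,8 already taken and all letters distinct): G must equal 3 ⇒ G=3.

Answer: B=0, C=2, D=1, F=7, G=3, M=8, N=6, Q=5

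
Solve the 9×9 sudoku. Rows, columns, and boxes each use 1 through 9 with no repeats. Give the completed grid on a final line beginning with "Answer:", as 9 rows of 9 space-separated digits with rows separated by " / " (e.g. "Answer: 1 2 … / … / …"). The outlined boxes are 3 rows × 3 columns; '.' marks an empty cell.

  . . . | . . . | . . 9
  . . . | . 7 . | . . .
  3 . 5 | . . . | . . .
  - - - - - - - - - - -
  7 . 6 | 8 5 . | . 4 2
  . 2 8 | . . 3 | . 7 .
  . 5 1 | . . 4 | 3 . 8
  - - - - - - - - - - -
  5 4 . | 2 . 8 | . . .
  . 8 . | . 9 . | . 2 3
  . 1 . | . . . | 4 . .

Step 1. [r8c4∈{1,4,5,6,7}] 4 has one home in row 8: r8c4. So r8c4=4.
Step 2. [r9c8∈{5,6,8,9}] 8 has one home in row 9: r9c8, so r9c8=8.
Step 3. [r6c1∈{9}] nothing but 9 survives at r6c1 ⇒ r6c1=9.
Step 4. [r6c8∈{6}] only 6 remains possible at r6c8 ⇒ r6c8=6.
Step 5. [r3c8∈{1}] r3c8's peers cover all but 1. So r3c8=1.
Step 6. [r9c3∈{2,3,7,9}] row 9 places 9 nowhere but r9c3 ⇒ r9c3=9.
Step 7. [r8c1∈{6}] r8c1 has the single candidate 6, so r8c1=6.
Step 8. [r8c3∈{7}] nothing but 7 survives at r8c3. So r8c3=7.
Step 9. [r9c6∈{5,6,7}] 7 has one home in col 6: r9c6 ⇒ r9c6=7.
Step 10. [r6c5∈{2}] nothing but 2 survives at r6c5. So r6c5=2.
Step 11. [r9c1∈{2}] r9c1's peers cover all but 2. So r9c1=2.
Step 12. [r5c1∈{4}] r5c1 has the single candidate 4. So r5c1=4.
Step 13. [r7c3∈{3}] r7c3's peers cover all but 3 ⇒ r7c3=3.
Step 14. [r7c7∈{1,6,7,9}] the only places for 9 in box 6 are along col 7 ⇒ r7c7≠9.
Step 15. [r1c5∈{1,3,4,6,8}] col 5 has a naked triple {1,3,6} across r5c5, r7c5, r9c5 ⇒ r1c5≠3.
Step 16. [r9c5∈{3,6}] in col 5, 3 fits only at r9c5. So r9c5=3.
Step 17. [r1c4∈{1,3,5,6}] 6 in col 6 is pinned to box 2. So r1c4≠6.
Step 18. [r2c4∈{1,3,5,6,9}] the only places for 6 in col 6 are inside box 2. So r2c4≠6.
Step 19. [r1c7∈{2,5,6,7,8}] box 3 has a naked pair {3,5} at r1c8 and r2c8. So r1c7≠5.
Step 20. [r3c5∈{4,6,8}] col 5 has a naked pair {1,6} at r5c5 and r7c5, so r3c5≠6.
Step 21. [r2c7∈{2,5,6,8}] box 3 has a naked pair {3,5} at r1c8 and r2c8 ⇒ r2c7≠5.
Step 22. [r2c9∈{4,5,6}] r1c8 and r2c8 in box 3 both hold exactly {3,5}; those values are spoken for ⇒ r2c9≠5.
Step 23. [r1c5∈{1,4,6,8}] r5c5 and r7c5 in col 5 both hold exactly {1,6}; those values are spoken for. So r1c5≠1.
Step 24. [r1c5∈{4,6,8}] r5c5 and r7c5 in col 5 both hold exactly {1,6}; those values are spoken for. So r1c5≠6.
Step 25. [r7c7∈{1,6,7}] col 7 has a naked triple {1,5,9} across r4c7, r5c7, r8c7. So r7c7≠1.
Step 26. [r3c4∈{6,9}] the only places for 6 in col 6 are inside box 2 ⇒ r3c4≠6.
Step 27. [r3c4∈{9}] r3c4 has the single candidate 9. So r3c4=9.
Step 28. [r5c7∈{1,5,9}] in row 5, 9 fits only at r5c7. So r5c7=9.
Step 29. [r4c7∈{1}] r4c7 has the single candidate 1 ⇒ r4c7=1.
Step 30. [r8c6∈{1,5}] across row 8, 1 lands solely at r8c6, so r8c6=1.
Step 31. [r9c4∈{5,6}] across box 8, 5 lands solely at r9c4. So r9c4=5.
Step 32. [r9c9∈{6}] only 6 remains possible at r9c9, so r9c9=6.
Step 33. [r7c7∈{7}] nothing but 7 survives at r7c7 ⇒ r7c7=7.
Step 34. [r2c9∈{4}] r2c9 is down to just 4. So r2c9=4.
Step 35. [r2c3∈{2}] r2c3's peers cover all but 2, so r2c3=2.
Step 36. [r3c5∈{4,8}] row 3 places 4 nowhere but r3c5, so r3c5=4.
Step 37. [r3c7∈{2,6,8}] 8 has one home in row 3: r3c7 ⇒ r3c7=8.
Step 38. [r2c7∈{6}] nothing but 6 survives at r2c7. So r2c7=6.
Step 39. [r5c4∈{1,6}] 6 has one home in col 4: r5c4, so r5c4=6.
Step 40. [r2c6∈{5}] r2c6 has the single candidate 5 ⇒ r2c6=5.
Step 41. [r2c8∈{3}] r2c8's peers cover all but 3 ⇒ r2c8=3.
Step 42. [r2c1∈{1,8}] across row 2, 8 lands solely at r2c1, so r2c1=8.
Step 43. [r3c6∈{2,6}] row 3 places 2 nowhere but r3c6 ⇒ r3c6=2.
Step 44. [r1c2∈{6,7}] 7 has one home in row 1: r1c2, so r1c2=7.
Step 45. [r1c1∈{1}] r1c1 has the single candidate 1 ⇒ r1c1=1.
Step 46. [r5c5∈{1}] r5c5 is down to just 1, so r5c5=1.
Step 47. [r5c9∈{5}] nothing but 5 survives at r5c9, so r5c9=5.
Step 48. [r1c5∈{8}] r1c5 has the single candidate 8 ⇒ r1c5=8.
Step 49. [r8c7∈{5}] r8c7 is down to just 5 ⇒ r8c7=5.
Step 50. [r7c9∈{1}] only 1 remains possible at r7c9, so r7c9=1.
Step 51. [r3c9∈{7}] r3c9 is down to just 7, so r3c9=7.
Step 52. [r1c6∈{6}] nothing but 6 survives at r1c6 ⇒ r1c6=6.
Step 53. [r6c4∈{7}] nothing but 7 survives at r6c4. So r6c4=7.
Step 54. [r1c4∈{3}] r1c4's peers cover all but 3, so r1c4=3.
Step 55. [r2c2∈{9}] r2c2 is down to just 9. So r2c2=9.
Step 56. [r4c2∈{3}] r4c2's peers cover all but 3 ⇒ r4c2=3.
Step 57. [r7c8∈{9}] r7c8's peers cover all but 9, so r7c8=9.
Step 58. [r1c8∈{5}] r1c8 has the single candidate 5. So r1c8=5.
Step 59. [r1c3∈{4}] r1c3 is down to just 4, so r1c3=4.
Step 60. [r1c7∈{2}] r1c7 has the single candidate 2 ⇒ r1c7=2.
Step 61. [r2c4∈{1}] r2c4 has the single candidate 1 ⇒ r2c4=1.
Step 62. [r7c5∈{6}] r7c5 is down to just 6. So r7c5=6.
Step 63. [r4c6∈{9}] only 9 remains possible at r4c6, so r4c6=9.
Step 64. [r3c2∈{6}] r3c2's peers cover all but 6. So r3c2=6.

Answer: 1 7 4 3 8 6 2 5 9 / 8 9 2 1 7 5 6 3 4 / 3 6 5 9 4 2 8 1 7 / 7 3 6 8 5 9 1 4 2 / 4 2 8 6 1 3 9 7 5 / 9 5 1 7 2 4 3 6 8 / 5 4 3 2 6 8 7 9 1 / 6 8 7 4 9 1 5 2 3 / 2 1 9 5 3 7 4 8 6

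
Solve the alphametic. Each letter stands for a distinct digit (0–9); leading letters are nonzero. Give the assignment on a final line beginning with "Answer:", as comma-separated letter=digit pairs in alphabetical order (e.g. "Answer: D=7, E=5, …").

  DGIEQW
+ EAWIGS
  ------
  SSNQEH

Step 1. [col 1: W + S ≡ H (mod 10)] column 1 (W + S ≡ H (mod 10), carry-in 0) doesn't pin S yet; pick S=6 and continue. So S=6.
Step 2. [col 1: W + S ≡ H (mod 10)] H=5 is one option consistent with column 1 (W + S ≡ H (mod 10), carry-in 0) — take it ⇒ H=5.
Step 3. [col 1: W + S ≡ H (mod 10)] column 1 reads W+S+carry(0)=H with S=6, H=5; with digits 5,6 already taken and all letters distinct, the only value for W is 9 ⇒ W=9.
Step 4. [col 2: Q + G ≡ E (mod 10)] column 2 (Q + G ≡ E (mod 10), carry-in 1) doesn't pin G yet; pick G=7 and continue, so G=7.
Step 5. [col 2: Q + G ≡ E (mod 10)] several values work for Q in column 2 (Q + G ≡ E (mod 10), carry-in 1); try Q=4. So Q=4.
Step 6. [col 2: Q + G ≡ E (mod 10)] from column 2 (Q=4, G=7, carry-in 1, digits 4,5,6,7,9 already taken and all letters distinct): E must equal 2 ⇒ E=2.
Step 7. [col 3: E + I ≡ Q (mod 10)] in column 3 we have E+I≡Q with carry-in 1; given E=2, Q=4 and digits 2,4,5,6,7,9 already taken and all letters distinct, that pins I to 1. So I=1.
Step 8. [col 4: I + W ≡ N (mod 10)] column 4: given I=1, W=9, carry-in 0, and digits 1,2,4,5,6,7,9 already taken and all letters distinct, I+W≡N (mod 10) forces N=0. So N=0.
Step 9. [col 5: G + A ≡ S (mod 10)] in column 5 we have G+A≡S with carry-in 1; given G=7, S=6 and digits 0,1,2,4,5,6,7,9 already taken and all letters distinct, that pins A to 8. So A=8.
Step 10. [col 6: D + E ≡ S (mod 10)] from column 6 (E=2, S=6, carry-in 1, digits 0,1,2,4,5,6,7,8,9 already taken and all letters distinct): D must equal 3 ⇒ D=3.

Answer: A=8, D=3, E=2, G=7, H=5, I=1, N=0, Q=4, S=6, W=9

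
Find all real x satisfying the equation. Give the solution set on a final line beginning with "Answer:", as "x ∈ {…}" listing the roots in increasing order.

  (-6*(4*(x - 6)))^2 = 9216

Step 1. [(-6*(4*(x - 6)))^2 = 9216] √ both sides: 9216 ≥ 0 gives two branches ⇒ sqrt: -6*(4*(x - 6)) = 96 or -96.
Step 2. [-6*(4*(x - 6)) = 96 or -96] divide by the outer -6 ⇒ div: 4*(x - 6) = -16 or 16.
Step 3. [4*(x - 6) = -16 or 16] divide by the outer 4 ⇒ div: x - 6 = -4 or 4.
Step 4. [x - 6 = -4 or 4] -6 is outermost — add 6 both sides ⇒ sub: x = 2 or 10.

Answer: x ∈ {2, 10}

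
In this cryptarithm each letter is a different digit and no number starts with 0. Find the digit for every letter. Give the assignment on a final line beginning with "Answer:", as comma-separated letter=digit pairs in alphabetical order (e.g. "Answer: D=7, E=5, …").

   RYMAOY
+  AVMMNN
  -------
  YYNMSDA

Step 1. [col 1: Y + N ≡ A (mod 10)] Y=1 is one option consistent with column 1 (Y + N ≡ A (mod 10), carry-in 0) — take it ⇒ Y=1.
Step 2. [col 1: Y + N ≡ A (mod 10)] no forcing yet in column 1 (carry-in 0); N=7 is free and consistent — try it. So N=7.
Step 3. [col 1: Y + N ≡ A (mod 10)] in column 1 we have Y+N≡A with carry-in 0; given Y=1, N=7 and digits 1,7 already taken and all letters distinct, that pins A to 8. So A=8.
Step 4. [col 2: O + N ≡ D (mod 10)] O=5 is one option consistent with column 2 (O + N ≡ D (mod 10), carry-in 0) — take it, so O=5.
Step 5. [col 2: O + N ≡ D (mod 10)] in column 2 we have O+N≡D with carry-in 0; given O=5, N=7 and digits 1,5,7,8 already taken and all letters distinct, that pins D to 2. So D=2.
Step 6. [col 3: A + M ≡ S (mod 10)] column 3 (A + M ≡ S (mod 10), carry-in 1) doesn't pin S yet; pick S=9 and continue ⇒ S=9.
Step 7. [col 3: A + M ≡ S (mod 10)] from column 3 (A=8, S=9, carry-in 1, digits 1,2,5,7,8,9 already taken and all letters distinct): M must equal 0. So M=0.
Step 8. [col 5: Y + V ≡ N (mod 10)] in column 5 we have Y+V≡N with carry-in 0; given Y=1, N=7 and digits 0,1,2,5,7,8,9 already taken and all letters distinct, that pins V to 6 ⇒ V=6.
Step 9. [col 6: R + A ≡ Y (mod 10)] from column 6 (A=8, Y=1, carry-in 0, digits 0,1,2,5,6,7,8,9 already taken and all letters distinct): R must equal 3, so R=3.

Answer: A=8, D=2, M=0, N=7, O=5, R=3, S=9, V=6, Y=1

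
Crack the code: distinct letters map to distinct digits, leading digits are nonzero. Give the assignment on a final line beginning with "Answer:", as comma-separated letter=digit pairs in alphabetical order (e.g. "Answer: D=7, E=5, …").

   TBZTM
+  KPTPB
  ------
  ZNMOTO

Step 1. [col 1: M + B ≡ O (mod 10)] column 1 (M + B ≡ O (mod 10), carry-in 0) doesn't pin M yet; pick M=7 and continue. So M=7.
Step 2. [col 1: M + B ≡ O (mod 10)] several values work for B in column 1 (M + B ≡ O (mod 10), carry-in 0); try B=8, so B=8.
Step 3. [col 1: M + B ≡ O (mod 10)] column 1: given M=7, B=8, carry-in 0, and digits 7,8 already taken and all letters distinct, M+B≡O (mod 10) forces O=5 ⇒ O=5.
Step 4. [Z] Z is the leading digit of a 6-digit sum of two 5-digit numbers; the final carry is exactly 1. So Z=1.
Step 5. [col 2: T + P ≡ T (mod 10)] column 2 reads T+P+carry(1)=T with nothing yet; with digits 1,5,7,8 already taken and all letters distinct, the only value for P is 9, so P=9.
Step 6. [col 2: T + P ≡ T (mod 10)] column 2 (T + P ≡ T (mod 10), carry-in 1) doesn't pin T yet; pick T=3 and continue. So T=3.
Step 7. [col 5: T + K ≡ N (mod 10)] several values work for N in column 5 (T + K ≡ N (mod 10), carry-in 1); try N=0 ⇒ N=0.
Step 8. [col 5: T + K ≡ N (mod 10)] column 5 reads T+K+carry(1)=N with T=3, N=0; with digits 0,1,3,5,7,8,9 already taken and all letters distinct, the only value for K is 6, so K=6.

Answer: B=8, K=6, M=7, N=0, O=5, P=9, T=3, Z=1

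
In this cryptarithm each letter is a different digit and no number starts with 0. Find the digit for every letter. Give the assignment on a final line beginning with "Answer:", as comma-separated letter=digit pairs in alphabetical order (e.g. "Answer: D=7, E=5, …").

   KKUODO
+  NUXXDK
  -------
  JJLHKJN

Step 1. [J] the sum has 7 digits but both addends have 6; that extra leading digit J is the final carry, namely 1, so J=1.
Step 2. [col 1: O + K ≡ N (mod 10)] column 1 (O + K ≡ N (mod 10), carry-in 0) doesn't pin K yet; pick K=8 and continue, so K=8.
Step 3. [col 1: O + K ≡ N (mod 10)] no forcing yet in column 1 (carry-in 0); O=4 is free and consistent — try it, so O=4.
Step 4. [col 1: O + K ≡ N (mod 10)] column 1: given O=4, K=8, carry-in 0, and digits 1,4,8 already taken and all letters distinct, O+K≡N (mod 10) forces N=2. So N=2.
Step 5. [col 2: D + D ≡ J (mod 10)] column 2 (D + D ≡ J (mod 10), carry-in 1) doesn't pin D yet; pick D=5 and continue, so D=5.
Step 6. [col 3: O + X ≡ K (mod 10)] in column 3 we have O+X≡K with carry-in 1; given O=4, K=8 and digits 1,2,4,5,8 already taken and all letters distinct, that pins X to 3, so X=3.
Step 7. [col 4: U + X ≡ H (mod 10)] no forcing yet in column 4 (carry-in 0); U=7 is free and consistent — try it. So U=7.
Step 8. [col 4: U + X ≡ H (mod 10)] column 4 reads U+X+carry(0)=H with U=7, X=3; with digits 1,2,3,4,5,7,8 already taken and all letters distinct, the only value for H is 0, so H=0.
Step 9. [col 5: K + U ≡ L (mod 10)] column 5 reads K+U+carry(1)=L with K=8, U=7; with digits 0,1,2,3,4,5,7,8 already taken and all letters distinct, the only value for L is 6 ⇒ L=6.

Answer: D=5, H=0, J=1, K=8, L=6, N=2, O=4, U=7, X=3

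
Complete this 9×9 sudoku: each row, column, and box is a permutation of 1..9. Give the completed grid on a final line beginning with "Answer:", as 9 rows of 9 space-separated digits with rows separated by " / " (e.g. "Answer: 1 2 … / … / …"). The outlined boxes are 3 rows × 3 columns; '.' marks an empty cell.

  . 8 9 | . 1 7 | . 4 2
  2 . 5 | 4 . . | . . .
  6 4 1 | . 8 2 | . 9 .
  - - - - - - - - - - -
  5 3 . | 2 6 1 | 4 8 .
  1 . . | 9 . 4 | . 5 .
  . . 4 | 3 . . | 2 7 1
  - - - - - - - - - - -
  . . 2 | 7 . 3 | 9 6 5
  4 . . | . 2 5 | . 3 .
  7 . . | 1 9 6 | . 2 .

Step 1. [r9c7∈{8}] r9c7 has the single candidate 8 ⇒ r9c7=8.
Step 2. [r5c3∈{6,7,8}] row 5 places 8 nowhere but r5c3 ⇒ r5c3=8.
Step 3. [r8c7∈{1,7}] in box 9, 1 fits only at r8c7, so r8c7=1.
Step 4. [r2c2∈{7}] r2c2's peers cover all but 7, so r2c2=7.
Step 5. [r6c2∈{6,9}] 6 has one home in row 6: r6c2, so r6c2=6.
Step 6. [r3c7∈{3,5,7}] in col 7, 7 fits only at r3c7, so r3c7=7.
Step 7. [r3c9∈{3}] only 3 remains possible at r3c9. So r3c9=3.
Step 8. [r2c7∈{6}] r2c7's peers cover all but 6, so r2c7=6.
Step 9. [r1c4∈{5,6}] across row 1, 6 lands solely at r1c4. So r1c4=6.
Step 10. [r8c3∈{6}] r8c3's peers cover all but 6, so r8c3=6.
Step 11. [r2c9∈{8}] r2c9 is down to just 8, so r2c9=8.
Step 12. [r1c7∈{5}] only 5 remains possible at r1c7. So r1c7=5.
Step 13. [r5c2∈{2}] only 2 remains possible at r5c2 ⇒ r5c2=2.
Step 14. [r2c5∈{3}] r2c5 has the single candidate 3. So r2c5=3.
Step 15. [r6c5∈{5}] r6c5 is down to just 5, so r6c5=5.
Step 16. [r8c2∈{9}] r8c2's peers cover all but 9, so r8c2=9.
Step 17. [r9c9∈{4}] r9c9's peers cover all but 4. So r9c9=4.
Step 18. [r5c5∈{7}] r5c5 has the single candidate 7 ⇒ r5c5=7.
Step 19. [r7c5∈{4}] nothing but 4 survives at r7c5. So r7c5=4.
Step 20. [r9c2∈{5}] r9c2's peers cover all but 5. So r9c2=5.
Step 21. [r5c7∈{3}] only 3 remains possible at r5c7 ⇒ r5c7=3.
Step 22. [r3c4∈{5}] nothing but 5 survives at r3c4 ⇒ r3c4=5.
Step 23. [r1c1∈{3}] only 3 remains possible at r1c1. So r1c1=3.
Step 24. [r7c2∈{1}] r7c2 has the single candidate 1 ⇒ r7c2=1.
Step 25. [r7c1∈{8}] r7c1 is down to just 8 ⇒ r7c1=8.
Step 26. [r8c4∈{8}] nothing but 8 survives at r8c4, so r8c4=8.
Step 27. [r2c8∈{1}] r2c8 has the single candidate 1 ⇒ r2c8=1.
Step 28. [r4c9∈{9}] r4c9 is down to just 9. So r4c9=9.
Step 29. [r4c3∈{7}] r4c3 is down to just 7, so r4c3=7.
Step 30. [r2c6∈{9}] r2c6's peers cover all but 9, so r2c6=9.
Step 31. [r6c1∈{9}] r6c1's peers cover all but 9. So r6c1=9.
Step 32. [r8c9∈{7}] r8c9 has the single candidate 7, so r8c9=7.
Step 33. [r6c6∈{8}] only 8 remains possible at r6c6, so r6c6=8.
Step 34. [r5c9∈{6}] nothing but 6 survives at r5c9, so r5c9=6.
Step 35. [r9c3∈{3}] nothing but 3 survives at r9c3. So r9c3=3.

Answer: 3 8 9 6 1 7 5 4 2 / 2 7 5 4 3 9 6 1 8 / 6 4 1 5 8 2 7 9 3 / 5 3 7 2 6 1 4 8 9 / 1 2 8 9 7 4 3 5 6 / 9 6 4 3 5 8 2 7 1 / 8 1 2 7 4 3 9 6 5 / 4 9 6 8 2 5 1 3 7 / 7 5 3 1 9 6 8 2 4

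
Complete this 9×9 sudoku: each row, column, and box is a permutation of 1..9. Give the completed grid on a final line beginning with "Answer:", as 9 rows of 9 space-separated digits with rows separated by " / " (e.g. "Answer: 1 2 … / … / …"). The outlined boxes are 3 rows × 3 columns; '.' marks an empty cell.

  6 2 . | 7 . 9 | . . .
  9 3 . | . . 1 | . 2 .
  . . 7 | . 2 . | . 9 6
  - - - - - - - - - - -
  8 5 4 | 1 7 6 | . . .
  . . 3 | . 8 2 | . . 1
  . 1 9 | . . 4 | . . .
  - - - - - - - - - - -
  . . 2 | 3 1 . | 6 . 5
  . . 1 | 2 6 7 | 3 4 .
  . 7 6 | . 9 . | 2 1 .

Step 1. [r9c9∈{8}] r9c9 is down to just 8. So r9c9=8.
Step 2. [r6c4∈{5}] r6c4 is down to just 5, so r6c4=5.
Step 3. [r5c7∈{4,5,7,9}] r5c7 is the only open cell in row 5 admitting 4. So r5c7=4.
Step 4. [r4c8∈{3}] only 3 remains possible at r4c8 ⇒ r4c8=3.
Step 5. [r5c8∈{5,6,7}] row 5 places 5 nowhere but r5c8 ⇒ r5c8=5.
Step 6. [r1c8∈{8}] r1c8 has the single candidate 8 ⇒ r1c8=8.
Step 7. [r1c3∈{5}] r1c3 is down to just 5, so r1c3=5.
Step 8. [r3c6∈{3,5,8}] across row 3, 3 lands solely at r3c6, so r3c6=3.
Step 9. [r1c5∈{4}] r1c5's peers cover all but 4. So r1c5=4.
Step 10. [r8c2∈{8,9}] row 8 places 8 nowhere but r8c2, so r8c2=8.
Step 11. [r7c1∈{4}] r7c1's peers cover all but 4 ⇒ r7c1=4.
Step 12. [r6c1∈{2,7}] 2 has one home in col 1: r6c1, so r6c1=2.
Step 13. [r6c9∈{7}] r6c9 is down to just 7. So r6c9=7.
Step 14. [r3c7∈{1,5}] across row 3, 5 lands solely at r3c7, so r3c7=5.
Step 15. [r8c9∈{9}] only 9 remains possible at r8c9. So r8c9=9.
Step 16. [r8c1∈{5}] nothing but 5 survives at r8c1. So r8c1=5.
Step 17. [r3c4∈{8}] only 8 remains possible at r3c4 ⇒ r3c4=8.
Step 18. [r4c9∈{2}] r4c9 is down to just 2. So r4c9=2.
Step 19. [r6c5∈{3}] r6c5 has the single candidate 3 ⇒ r6c5=3.
Step 20. [r2c4∈{6}] r2c4 has the single candidate 6 ⇒ r2c4=6.
Step 21. [r6c8∈{6}] nothing but 6 survives at r6c8 ⇒ r6c8=6.
Step 22. [r9c1∈{3}] r9c1 is down to just 3. So r9c1=3.
Step 23. [r9c6∈{5}] r9c6 is down to just 5, so r9c6=5.
Step 24. [r4c7∈{9}] nothing but 9 survives at r4c7. So r4c7=9.
Step 25. [r9c4∈{4}] r9c4's peers cover all but 4, so r9c4=4.
Step 26. [r3c1∈{1}] nothing but 1 survives at r3c1, so r3c1=1.
Step 27. [r2c5∈{5}] r2c5 is down to just 5, so r2c5=5.
Step 28. [r7c6∈{8}] r7c6 has the single candidate 8, so r7c6=8.
Step 29. [r5c2∈{6}] r5c2 has the single candidate 6. So r5c2=6.
Step 30. [r7c2∈{9}] r7c2 is down to just 9 ⇒ r7c2=9.
Step 31. [r1c9∈{3}] r1c9 is down to just 3, so r1c9=3.
Step 32. [r7c8∈{7}] r7c8's peers cover all but 7, so r7c8=7.
Step 33. [r2c3∈{8}] r2c3's peers cover all but 8. So r2c3=8.
Step 34. [r5c4∈{9}] r5c4's peers cover all but 9. So r5c4=9.
Step 35. [r2c7∈{7}] r2c7 has the single candidate 7. So r2c7=7.
Step 36. [r3c2∈{4}] r3c2 is down to just 4, so r3c2=4.
Step 37. [r6c7∈{8}] only 8 remains possible at r6c7. So r6c7=8.
Step 38. [r2c9∈{4}] r2c9's peers cover all but 4, so r2c9=4.
Step 39. [r5c1∈{7}] r5c1 has the single candidate 7. So r5c1=7.
Step 40. [r1c7∈{1}] nothing but 1 survives at r1c7, so r1c7=1.

Answer: 6 2 5 7 4 9 1 8 3 / 9 3 8 6 5 1 7 2 4 / 1 4 7 8 2 3 5 9 6 / 8 5 4 1 7 6 9 3 2 / 7 6 3 9 8 2 4 5 1 / 2 1 9 5 3 4 8 6 7 / 4 9 2 3 1 8 6 7 5 / 5 8 1 2 6 7 3 4 9 / 3 7 6 4 9 5 2 1 8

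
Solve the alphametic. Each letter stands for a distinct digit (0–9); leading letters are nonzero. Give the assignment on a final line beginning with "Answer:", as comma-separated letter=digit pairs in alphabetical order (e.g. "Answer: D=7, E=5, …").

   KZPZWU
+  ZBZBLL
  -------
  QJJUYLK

Step 1. [col 1: U + L ≡ K (mod 10)] K=4 is one option consistent with column 1 (U + L ≡ K (mod 10), carry-in 0) — take it, so K=4.
Step 2. [col 1: U + L ≡ K (mod 10)] column 1 (U + L ≡ K (mod 10), carry-in 0) doesn't pin U yet; pick U=8 and continue. So U=8.
Step 3. [Q] Q is the leading digit of a 7-digit sum of two 6-digit numbers; the final carry is exactly 1, so Q=1.
Step 4. [col 1: U + L ≡ K (mod 10)] column 1: given U=8, K=4, carry-in 0, and digits 1,4,8 already taken and all letters distinct, U+L≡K (mod 10) forces L=6. So L=6.
Step 5. [col 2: W + L ≡ L (mod 10)] from column 2 (L=6, carry-in 1, digits 1,4,6,8 already taken and all letters distinct): W must equal 9 ⇒ W=9.
Step 6. [col 3: Z + B ≡ Y (mod 10)] column 3 (Z + B ≡ Y (mod 10), carry-in 1) doesn't pin Y yet; pick Y=3 and continue ⇒ Y=3.
Step 7. [col 3: Z + B ≡ Y (mod 10)] column 3 (Z + B ≡ Y (mod 10), carry-in 1) doesn't pin B yet; pick B=5 and continue, so B=5.
Step 8. [col 3: Z + B ≡ Y (mod 10)] column 3 reads Z+B+carry(1)=Y with B=5, Y=3; with digits 1,3,4,5,6,8,9 already taken and all letters distinct, the only value for Z is 7. So Z=7.
Step 9. [col 4: P + Z ≡ U (mod 10)] from column 4 (Z=7, U=8, carry-in 1, digits 1,3,4,5,6,7,8,9 already taken and all letters distinct): P must equal 0, so P=0.
Step 10. [col 5: Z + B ≡ J (mod 10)] in column 5 we have Z+B≡J with carry-in 0; given Z=7, B=5 and digits 0,1,3,4,5,6,7,8,9 already taken and all letters distinct, that pins J to 2, so J=2.

Answer: B=5, J=2, K=4, L=6, P=0, Q=1, U=8, W=9, Y=3, Z=7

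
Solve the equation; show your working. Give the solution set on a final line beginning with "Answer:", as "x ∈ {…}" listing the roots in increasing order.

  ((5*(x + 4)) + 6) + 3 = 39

Step 1. [((5*(x + 4)) + 6) + 3 = 39] +3 is outermost — subtract 3 both sides. So sub: (5*(x + 4)) + 6 = 36.
Step 2. [(5*(x + 4)) + 6 = 36] peel the +6: subtract 6 from each side, so sub: 5*(x + 4) = 30.
Step 3. [5*(x + 4) = 30] LHS = 5·(…); ÷5 both sides. So div: x + 4 = 6.
Step 4. [x + 4 = 6] 4 comes off first (subtract 4), so sub: x = 2.

Answer: x ∈ {2}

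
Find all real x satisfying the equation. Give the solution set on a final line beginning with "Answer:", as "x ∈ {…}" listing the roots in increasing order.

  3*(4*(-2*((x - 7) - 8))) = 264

Step 1. [3*(4*(-2*((x - 7) - 8))) = 264] leading coefficient 3: divide by 3. So div: 4*(-2*((x - 7) - 8)) = 88.
Step 2. [4*(-2*((x - 7) - 8)) = 88] LHS = 4·(…); ÷4 both sides ⇒ div: -2*((x - 7) - 8) = 22.
Step 3. [-2*((x - 7) - 8) = 22] leading coefficient -2: divide by -2. So div: (x - 7) - 8 = -11.
Step 4. [(x - 7) - 8 = -11] peel the -8: add 8 from each side, so sub: x - 7 = -3.
Step 5. [x - 7 = -3] peel the -7: add 7 from each side ⇒ sub: x = 4.

Answer: x ∈ {4}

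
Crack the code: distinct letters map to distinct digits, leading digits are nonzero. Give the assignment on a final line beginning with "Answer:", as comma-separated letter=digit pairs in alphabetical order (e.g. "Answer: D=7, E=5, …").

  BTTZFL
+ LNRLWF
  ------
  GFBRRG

Step 1. [col 1: L + F ≡ G (mod 10)] column 1 (L + F ≡ G (mod 10), carry-in 0) doesn't pin G yet; pick G=9 and continue. So G=9.
Step 2. [col 1: L + F ≡ G (mod 10)] column 1 (L + F ≡ G (mod 10), carry-in 0) doesn't pin L yet; pick L=6 and continue, so L=6.
Step 3. [col 1: L + F ≡ G (mod 10)] column 1: given L=6, G=9, carry-in 0, and digits 6,9 already taken and all letters distinct, L+F≡G (mod 10) forces F=3, so F=3.
Step 4. [col 2: F + W ≡ R (mod 10)] no forcing yet in column 2 (carry-in 0); W=1 is free and consistent — try it. So W=1.
Step 5. [col 2: F + W ≡ R (mod 10)] from column 2 (F=3, W=1, carry-in 0, digits 1,3,6,9 already taken and all letters distinct): R must equal 4, so R=4.
Step 6. [col 3: Z + L ≡ R (mod 10)] from column 3 (L=6, R=4, carry-in 0, digits 1,3,4,6,9 already taken and all letters distinct): Z must equal 8, so Z=8.
Step 7. [col 4: T + R ≡ B (mod 10)] T=7 is one option consistent with column 4 (T + R ≡ B (mod 10), carry-in 1) — take it. So T=7.
Step 8. [col 4: T + R ≡ B (mod 10)] column 4 reads T+R+carry(1)=B with T=7, R=4; with digits 1,3,4,6,7,8,9 already taken and all letters distinct, the only value for B is 2, so B=2.
Step 9. [col 5: T + N ≡ F (mod 10)] column 5 reads T+N+carry(1)=F with T=7, F=3; with digits 1,2,3,4,6,7,8,9 already taken and all letters distinct, the only value for N is 5 ⇒ N=5.

Answer: B=2, F=3, G=9, L=6, N=5, R=4, T=7, W=1, Z=8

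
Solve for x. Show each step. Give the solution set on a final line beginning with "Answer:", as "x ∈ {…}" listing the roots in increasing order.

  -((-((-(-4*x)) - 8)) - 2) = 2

Step 1. [-((-((-(-4*x)) - 8)) - 2) = 2] leading − — multiply by −1, so neg: (-((-(-4*x)) - 8)) - 2 = -2.
Step 2. [(-((-(-4*x)) - 8)) - 2 = -2] add 2: x sits inside (… - 2), so sub: -((-(-4*x)) - 8) = 0.
Step 3. [-((-(-4*x)) - 8) = 0] flip signs both sides. So neg: (-(-4*x)) - 8 = 0.
Step 4. [(-(-4*x)) - 8 = 0] 8 comes off first (add 8) ⇒ sub: -(-4*x) = 8.
Step 5. [-(-4*x) = 8] leading − — multiply by −1 ⇒ neg: -4*x = -8.
Step 6. [-4*x = -8] leading coefficient -4: divide by -4 ⇒ div: x = 2.

Answer: x ∈ {2}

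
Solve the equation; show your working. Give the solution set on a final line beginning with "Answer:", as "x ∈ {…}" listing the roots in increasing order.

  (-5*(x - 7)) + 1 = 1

Step 1. [(-5*(x - 7)) + 1 = 1] subtract 1: x sits inside (… + 1), so sub: -5*(x - 7) = 0.
Step 2. [-5*(x - 7) = 0] -5·(inner) — divide through by -5 ⇒ div: x - 7 = 0.
Step 3. [x - 7 = 0] -7 is outermost — add 7 both sides ⇒ sub: x = 7.

Answer: x ∈ {7}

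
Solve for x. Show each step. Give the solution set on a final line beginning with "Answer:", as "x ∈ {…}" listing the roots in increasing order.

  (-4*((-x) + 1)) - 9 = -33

Step 1. [(-4*((-x) + 1)) - 9 = -33] peel the -9: add 9 from each side, so sub: -4*((-x) + 1) = -24.
Step 2. [-4*((-x) + 1) = -24] LHS = -4·(…); ÷-4 both sides, so div: (-x) + 1 = 6.
Step 3. [(-x) + 1 = 6] subtract 1: x sits inside (… + 1), so sub: -x = 5.
Step 4. [-x = 5] LHS negated; negate both sides. So neg: x = -5.

Answer: x ∈ {-5}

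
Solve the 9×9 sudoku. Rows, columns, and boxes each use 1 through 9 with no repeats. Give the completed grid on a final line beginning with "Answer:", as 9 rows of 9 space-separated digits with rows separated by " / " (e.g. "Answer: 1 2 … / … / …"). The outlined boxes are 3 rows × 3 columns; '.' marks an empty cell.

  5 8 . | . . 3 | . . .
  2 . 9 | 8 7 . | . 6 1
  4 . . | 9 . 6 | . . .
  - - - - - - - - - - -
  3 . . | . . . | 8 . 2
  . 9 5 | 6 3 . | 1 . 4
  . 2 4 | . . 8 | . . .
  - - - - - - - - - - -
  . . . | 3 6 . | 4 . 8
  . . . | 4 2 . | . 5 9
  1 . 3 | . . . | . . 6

Step 1. [r5c8∈{7}] only 7 remains possible at r5c8, so r5c8=7.
Step 2. [r4c8∈{9}] nothing but 9 survives at r4c8 ⇒ r4c8=9.
Step 3. [r1c3∈{1,6,7}] r1c3 is the only open cell in row 1 admitting 6 ⇒ r1c3=6.
Step 4. [r8c7∈{3,7}] in row 8, 3 fits only at r8c7. So r8c7=3.
Step 5. [r9c7∈{2,7}] r9c7 is the only open cell in box 9 admitting 7. So r9c7=7.
Step 6. [r9c4∈{5}] r9c4's peers cover all but 5. So r9c4=5.
Step 7. [r4c2∈{1,6,7}] r4c2 is the only open cell in row 4 admitting 6 ⇒ r4c2=6.
Step 8. [r8c2∈{7}] only 7 remains possible at r8c2. So r8c2=7.
Step 9. [r4c3∈{1,7}] in box 4, 1 fits only at r4c3, so r4c3=1.
Step 10. [r2c7∈{5}] r2c7 has the single candidate 5 ⇒ r2c7=5.
Step 11. [r4c6∈{4,5,7}] r4c6 is the only open cell in col 6 admitting 5, so r4c6=5.
Step 12. [r9c8∈{2}] nothing but 2 survives at r9c8 ⇒ r9c8=2.
Step 13. [r9c6∈{9}] r9c6 is down to just 9, so r9c6=9.
Step 14. [r6c8∈{3}] only 3 remains possible at r6c8, so r6c8=3.
Step 15. [r1c4∈{1,2}] across col 4, 2 lands solely at r1c4 ⇒ r1c4=2.
Step 16. [r1c5∈{1,4}] across row 1, 1 lands solely at r1c5. So r1c5=1.
Step 17. [r3c9∈{3,7}] 3 has one home in col 9: r3c9. So r3c9=3.
Step 18. [r4c4∈{7}] r4c4 is down to just 7. So r4c4=7.
Step 19. [r8c1∈{6,8}] in row 8, 6 fits only at r8c1, so r8c1=6.
Step 20. [r7c6∈{1,7}] 7 has one home in row 7: r7c6. So r7c6=7.
Step 21. [r3c3∈{7}] nothing but 7 survives at r3c3. So r3c3=7.
Step 22. [r7c1∈{9}] nothing but 9 survives at r7c1 ⇒ r7c1=9.
Step 23. [r2c6∈{4}] r2c6's peers cover all but 4. So r2c6=4.
Step 24. [r6c7∈{6}] r6c7 is down to just 6 ⇒ r6c7=6.
Step 25. [r3c8∈{8}] only 8 remains possible at r3c8, so r3c8=8.
Step 26. [r8c6∈{1}] nothing but 1 survives at r8c6 ⇒ r8c6=1.
Step 27. [r9c2∈{4}] r9c2 has the single candidate 4. So r9c2=4.
Step 28. [r6c1∈{7}] r6c1's peers cover all but 7, so r6c1=7.
Step 29. [r1c7∈{9}] only 9 remains possible at r1c7, so r1c7=9.
Step 30. [r8c3∈{8}] nothing but 8 survives at r8c3, so r8c3=8.
Step 31. [r5c1∈{8}] r5c1's peers cover all but 8. So r5c1=8.
Step 32. [r3c2∈{1}] r3c2 has the single candidate 1, so r3c2=1.
Step 33. [r1c8∈{4}] nothing but 4 survives at r1c8. So r1c8=4.
Step 34. [r6c4∈{1}] r6c4 has the single candidate 1. So r6c4=1.
Step 35. [r2c2∈{3}] r2c2's peers cover all but 3, so r2c2=3.
Step 36. [r6c9∈{5}] only 5 remains possible at r6c9. So r6c9=5.
Step 37. [r9c5∈{8}] nothing but 8 survives at r9c5. So r9c5=8.
Step 38. [r7c2∈{5}] r7c2's peers cover all but 5, so r7c2=5.
Step 39. [r6c5∈{9}] r6c5's peers cover all but 9. So r6c5=9.
Step 40. [r3c7∈{2}] r3c7 has the single candidate 2, so r3c7=2.
Step 41. [r4c5∈{4}] r4c5's peers cover all but 4, so r4c5=4.
Step 42. [r7c8∈{1}] r7c8's peers cover all but 1. So r7c8=1.
Step 43. [r1c9∈{7}] r1c9 has the single candidate 7, so r1c9=7.
Step 44. [r5c6∈{2}] r5c6 is down to just 2, so r5c6=2.
Step 45. [r7c3∈{2}] r7c3 is down to just 2, so r7c3=2.
Step 46. [r3c5∈{5}] r3c5 is down to just 5, so r3c5=5.

Answer: 5 8 6 2 1 3 9 4 7 / 2 3 9 8 7 4 5 6 1 / 4 1 7 9 5 6 2 8 3 / 3 6 1 7 4 5 8 9 2 / 8 9 5 6 3 2 1 7 4 / 7 2 4 1 9 8 6 3 5 / 9 5 2 3 6 7 4 1 8 / 6 7 8 4 2 1 3 5 9 / 1 4 3 5 8 9 7 2 6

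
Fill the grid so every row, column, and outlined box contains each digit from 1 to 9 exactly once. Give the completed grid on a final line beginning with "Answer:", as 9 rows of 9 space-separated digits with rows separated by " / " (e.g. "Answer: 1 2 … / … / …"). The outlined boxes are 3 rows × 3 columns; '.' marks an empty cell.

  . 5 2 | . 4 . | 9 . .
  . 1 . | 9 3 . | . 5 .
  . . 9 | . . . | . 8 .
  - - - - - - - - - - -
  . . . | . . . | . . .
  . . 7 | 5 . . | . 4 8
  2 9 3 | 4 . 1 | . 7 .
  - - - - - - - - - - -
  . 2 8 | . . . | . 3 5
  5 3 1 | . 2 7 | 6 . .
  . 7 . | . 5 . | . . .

Step 1. [r5c2∈{6}] r5c2 is down to just 6. So r5c2=6.
Step 2. [r6c9∈{6}] nothing but 6 survives at r6c9 ⇒ r6c9=6.
Step 3. [r3c2∈{4}] nothing but 4 survives at r3c2. So r3c2=4.
Step 4. [r2c3∈{6}] nothing but 6 survives at r2c3, so r2c3=6.
Step 5. [r9c3∈{4}] nothing but 4 survives at r9c3. So r9c3=4.
Step 6. [r9c7∈{1,2,8}] 8 has one home in col 7: r9c7, so r9c7=8.
Step 7. [r8c8∈{9}] r8c8's peers cover all but 9 ⇒ r8c8=9.
Step 8. [r4c9∈{1,2,3,9}] across col 9, 9 lands solely at r4c9 ⇒ r4c9=9.
Step 9. [r7c7∈{1,4,7}] 7 has one home in row 7: r7c7 ⇒ r7c7=7.
Step 10. [r4c2∈{8}] only 8 remains possible at r4c2 ⇒ r4c2=8.
Step 11. [r1c8∈{1,6}] 6 has one home in col 8: r1c8. So r1c8=6.
Step 12. [r1c6∈{8}] r1c6 has the single candidate 8. So r1c6=8.
Step 13. [r2c6∈{2}] only 2 remains possible at r2c6. So r2c6=2.
Step 14. [r4c4∈{2,3,6,7}] col 4 places 2 nowhere but r4c4, so r4c4=2.
Step 15. [r4c8∈{1}] r4c8 has the single candidate 1, so r4c8=1.
Step 16. [r3c7∈{1,2,3}] 1 has one home in col 7: r3c7 ⇒ r3c7=1.
Step 17. [r7c5∈{1,6,9}] in col 5, 1 fits only at r7c5. So r7c5=1.
Step 18. [r7c4∈{6}] r7c4's peers cover all but 6, so r7c4=6.
Step 19. [r3c4∈{7}] r3c4 is down to just 7, so r3c4=7.
Step 20. [r3c1∈{3}] r3c1 has the single candidate 3 ⇒ r3c1=3.
Step 21. [r1c1∈{7}] nothing but 7 survives at r1c1, so r1c1=7.
Step 22. [r3c5∈{6}] nothing but 6 survives at r3c5. So r3c5=6.
Step 23. [r7c1∈{9}] r7c1 has the single candidate 9 ⇒ r7c1=9.
Step 24. [r9c6∈{3,9}] row 9 places 9 nowhere but r9c6 ⇒ r9c6=9.
Step 25. [r5c6∈{3}] nothing but 3 survives at r5c6 ⇒ r5c6=3.
Step 26. [r9c9∈{1,2}] across row 9, 1 lands solely at r9c9. So r9c9=1.
Step 27. [r6c7∈{5}] r6c7 has the single candidate 5. So r6c7=5.
Step 28. [r2c7∈{4}] r2c7 is down to just 4, so r2c7=4.
Step 29. [r2c1∈{8}] only 8 remains possible at r2c1. So r2c1=8.
Step 30. [r4c3∈{5}] r4c3 is down to just 5, so r4c3=5.
Step 31. [r5c7∈{2}] r5c7 has the single candidate 2 ⇒ r5c7=2.
Step 32. [r3c6∈{5}] r3c6 has the single candidate 5, so r3c6=5.
Step 33. [r8c4∈{8}] r8c4's peers cover all but 8. So r8c4=8.
Step 34. [r4c6∈{6}] r4c6 is down to just 6 ⇒ r4c6=6.
Step 35. [r5c5∈{9}] r5c5 is down to just 9, so r5c5=9.
Step 36. [r8c9∈{4}] r8c9's peers cover all but 4, so r8c9=4.
Step 37. [r2c9∈{7}] only 7 remains possible at r2c9 ⇒ r2c9=7.
Step 38. [r4c5∈{7}] r4c5 is down to just 7 ⇒ r4c5=7.
Step 39. [r1c4∈{1}] nothing but 1 survives at r1c4, so r1c4=1.
Step 40. [r1c9∈{3}] r1c9 has the single candidate 3. So r1c9=3.
Step 41. [r9c8∈{2}] r9c8's peers cover all but 2, so r9c8=2.
Step 42. [r5c1∈{1}] r5c1 is down to just 1 ⇒ r5c1=1.
Step 43. [r9c1∈{6}] r9c1 has the single candidate 6 ⇒ r9c1=6.
Step 44. [r4c7∈{3}] r4c7's peers cover all but 3 ⇒ r4c7=3.
Step 45. [r9c4∈{3}] nothing but 3 survives at r9c4. So r9c4=3.
Step 46. [r4c1∈{4}] only 4 remains possible at r4c1, so r4c1=4.
Step 47. [r6c5∈{8}] r6c5's peers cover all but 8, so r6c5=8.
Step 48. [r7c6∈{4}] r7c6 is down to just 4 ⇒ r7c6=4.
Step 49. [r3c9∈{2}] nothing but 2 survives at r3c9, so r3c9=2.

Answer: 7 5 2 1 4 8 9 6 3 / 8 1 6 9 3 2 4 5 7 / 3 4 9 7 6 5 1 8 2 / 4 8 5 2 7 6 3 1 9 / 1 6 7 5 9 3 2 4 8 / 2 9 3 4 8 1 5 7 6 / 9 2 8 6 1 4 7 3 5 / 5 3 1 8 2 7 6 9 4 / 6 7 4 3 5 9 8 2 1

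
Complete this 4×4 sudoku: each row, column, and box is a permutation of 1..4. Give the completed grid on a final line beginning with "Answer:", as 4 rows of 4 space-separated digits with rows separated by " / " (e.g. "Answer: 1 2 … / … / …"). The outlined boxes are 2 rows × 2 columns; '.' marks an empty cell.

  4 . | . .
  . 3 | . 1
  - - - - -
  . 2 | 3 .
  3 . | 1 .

Step 1. [r4c4∈{2,4}] row 4 places 2 nowhere but r4c4, so r4c4=2.
Step 2. [r1c3∈{2}] only 2 remains possible at r1c3 ⇒ r1c3=2.
Step 3. [r3c1∈{1}] r3c1 has the single candidate 1, so r3c1=1.
Step 4. [r4c2∈{4}] nothing but 4 survives at r4c2. So r4c2=4.
Step 5. [r2c1∈{2}] r2c1 is down to just 2, so r2c1=2.
Step 6. [r1c4∈{3}] nothing but 3 survives at r1c4, so r1c4=3.
Step 7. [r1c2∈{1}] r1c2's peers cover all but 1. So r1c2=1.
Step 8. [r2c3∈{4}] r2c3 is down to just 4, so r2c3=4.
Step 9. [r3c4∈{4}] r3c4's peers cover all but 4, so r3c4=4.

Answer: 4 1 2 3 / 2 3 4 1 / 1 2 3 4 / 3 4 1 2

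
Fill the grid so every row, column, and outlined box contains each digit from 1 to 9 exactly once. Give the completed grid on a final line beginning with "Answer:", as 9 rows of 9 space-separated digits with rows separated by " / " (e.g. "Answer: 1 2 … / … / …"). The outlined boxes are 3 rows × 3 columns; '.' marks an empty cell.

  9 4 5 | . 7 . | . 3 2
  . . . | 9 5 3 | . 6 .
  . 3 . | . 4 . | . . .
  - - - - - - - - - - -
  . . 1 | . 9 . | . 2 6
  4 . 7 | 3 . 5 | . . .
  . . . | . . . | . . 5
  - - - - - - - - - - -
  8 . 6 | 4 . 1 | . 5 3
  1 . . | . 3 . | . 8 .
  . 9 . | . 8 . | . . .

Step 1. [r7c5∈{2}] only 2 remains possible at r7c5 ⇒ r7c5=2.
Step 2. [r5c2∈{2,6,8}] in row 5, 2 fits only at r5c2, so r5c2=2.
Step 3. [r7c7∈{7,9}] 9 has one home in row 7: r7c7 ⇒ r7c7=9.
Step 4. [r3c1∈{2,6,7}] box 1 places 6 nowhere but r3c1, so r3c1=6.
Step 5. [r2c2∈{1,7,8}] across col 2, 1 lands solely at r2c2 ⇒ r2c2=1.
Step 6. [r6c1∈{3}] r6c1 has the single candidate 3 ⇒ r6c1=3.
Step 7. [r5c5∈{1,6}] in row 5, 6 fits only at r5c5, so r5c5=6.
Step 8. [r2c1∈{2,7}] r2c1 is the only open cell in box 1 admitting 7, so r2c1=7.
Step 9. [r9c1∈{2,5}] across col 1, 2 lands solely at r9c1. So r9c1=2.
Step 10. [r4c7∈{3,4,7,8}] row 4 places 3 nowhere but r4c7, so r4c7=3.
Step 11. [r9c4∈{5,6,7}] row 9 places 5 nowhere but r9c4 ⇒ r9c4=5.
Step 12. [r3c7∈{1,5,7,8}] 5 has one home in row 3: r3c7. So r3c7=5.
Step 13. [r8c7∈{2,4,6,7}] row 8 places 2 nowhere but r8c7 ⇒ r8c7=2.
Step 14. [r9c7∈{1,4,6,7}] 6 has one home in col 7: r9c7, so r9c7=6.
Step 15. [r6c7∈{1,4,7,8}] in col 7, 7 fits only at r6c7, so r6c7=7.
Step 16. [r9c6∈{7}] r9c6 is down to just 7 ⇒ r9c6=7.
Step 17. [r6c8∈{1,4,9}] in box 6, 4 fits only at r6c8. So r6c8=4.
Step 18. [r3c8∈{1,7,9}] 7 has one home in col 8: r3c8 ⇒ r3c8=7.
Step 19. [r3c9∈{1,8,9}] across row 3, 9 lands solely at r3c9, so r3c9=9.
Step 20. [r3c4∈{1,2,8}] across row 3, 1 lands solely at r3c4. So r3c4=1.
Step 21. [r3c6∈{2,8}] in box 2, 2 fits only at r3c6, so r3c6=2.
Step 22. [r6c6∈{8}] r6c6's peers cover all but 8, so r6c6=8.
Step 23. [r8c3∈{4}] r8c3's peers cover all but 4. So r8c3=4.
Step 24. [r8c2∈{5,7}] across row 8, 5 lands solely at r8c2 ⇒ r8c2=5.
Step 25. [r9c8∈{1}] only 1 remains possible at r9c8 ⇒ r9c8=1.
Step 26. [r5c9∈{1,8}] in col 9, 1 fits only at r5c9. So r5c9=1.
Step 27. [r2c9∈{4,8}] col 9 places 8 nowhere but r2c9. So r2c9=8.
Step 28. [r8c4∈{6}] r8c4's peers cover all but 6. So r8c4=6.
Step 29. [r9c9∈{4}] only 4 remains possible at r9c9 ⇒ r9c9=4.
Step 30. [r1c4∈{8}] r1c4 has the single candidate 8 ⇒ r1c4=8.
Step 31. [r6c5∈{1}] r6c5 is down to just 1, so r6c5=1.
Step 32. [r6c2∈{6}] r6c2's peers cover all but 6 ⇒ r6c2=6.
Step 33. [r2c7∈{4}] r2c7's peers cover all but 4, so r2c7=4.
Step 34. [r8c9∈{7}] nothing but 7 survives at r8c9 ⇒ r8c9=7.
Step 35. [r5c7∈{8}] r5c7 is down to just 8 ⇒ r5c7=8.
Step 36. [r1c7∈{1}] r1c7 has the single candidate 1. So r1c7=1.
Step 37. [r4c1∈{5}] r4c1's peers cover all but 5, so r4c1=5.
Step 38. [r8c6∈{9}] r8c6 is down to just 9, so r8c6=9.
Step 39. [r4c4∈{7}] r4c4's peers cover all but 7. So r4c4=7.
Step 40. [r3c3∈{8}] only 8 remains possible at r3c3, so r3c3=8.
Step 41. [r7c2∈{7}] nothing but 7 survives at r7c2. So r7c2=7.
Step 42. [r6c3∈{9}] nothing but 9 survives at r6c3, so r6c3=9.
Step 43. [r5c8∈{9}] r5c8 is down to just 9, so r5c8=9.
Step 44. [r2c3∈{2}] r2c3 has the single candidate 2 ⇒ r2c3=2.
Step 45. [r1c6∈{6}] r1c6 has the single candidate 6. So r1c6=6.
Step 46. [r9c3∈{3}] r9c3's peers cover all but 3 ⇒ r9c3=3.
Step 47. [r4c6∈{4}] r4c6 has the single candidate 4. So r4c6=4.
Step 48. [r6c4∈{2}] nothing but 2 survives at r6c4 ⇒ r6c4=2.
Step 49. [r4c2∈{8}] r4c2 is down to just 8, so r4c2=8.

Answer: 9 4 5 8 7 6 1 3 2 / 7 1 2 9 5 3 4 6 8 / 6 3 8 1 4 2 5 7 9 / 5 8 1 7 9 4 3 2 6 / 4 2 7 3 6 5 8 9 1 / 3 6 9 2 1 8 7 4 5 / 8 7 6 4 2 1 9 5 3 / 1 5 4 6 3 9 2 8 7 / 2 9 3 5 8 7 6 1 4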